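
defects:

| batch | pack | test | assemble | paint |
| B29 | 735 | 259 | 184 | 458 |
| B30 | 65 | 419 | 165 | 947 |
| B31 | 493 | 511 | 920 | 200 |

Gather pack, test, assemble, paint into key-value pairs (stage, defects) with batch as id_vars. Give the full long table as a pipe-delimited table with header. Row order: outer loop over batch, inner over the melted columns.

Each (batch, column) pair becomes one row: 3 × 4 = 12 rows.
For example, (B29, pack) → defects=735.

| batch | stage | defects |
| B29 | pack | 735 |
| B29 | test | 259 |
| B29 | assemble | 184 |
| B29 | paint | 458 |
| B30 | pack | 65 |
| B30 | test | 419 |
| B30 | assemble | 165 |
| B30 | paint | 947 |
| B31 | pack | 493 |
| B31 | test | 511 |
| B31 | assemble | 920 |
| B31 | paint | 200 |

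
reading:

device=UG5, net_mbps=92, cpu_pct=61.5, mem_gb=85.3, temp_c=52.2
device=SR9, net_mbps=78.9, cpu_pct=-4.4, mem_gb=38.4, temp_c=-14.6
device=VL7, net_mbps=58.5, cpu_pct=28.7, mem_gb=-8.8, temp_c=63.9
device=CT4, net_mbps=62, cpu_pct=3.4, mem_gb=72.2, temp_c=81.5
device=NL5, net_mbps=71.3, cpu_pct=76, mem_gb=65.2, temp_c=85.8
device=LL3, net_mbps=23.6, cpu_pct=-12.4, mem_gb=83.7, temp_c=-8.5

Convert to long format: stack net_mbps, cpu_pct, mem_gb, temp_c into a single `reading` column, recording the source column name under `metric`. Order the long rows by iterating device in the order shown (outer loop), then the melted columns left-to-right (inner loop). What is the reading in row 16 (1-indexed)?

81.5

24 rows total (6 × 4). Row 16: index ⌊(16-1)/4⌋ = 3 into device → CT4; (16-1) mod 4 = 3 into the melted columns → temp_c.
So row 16 is (CT4, temp_c, 81.5); reading = 81.5.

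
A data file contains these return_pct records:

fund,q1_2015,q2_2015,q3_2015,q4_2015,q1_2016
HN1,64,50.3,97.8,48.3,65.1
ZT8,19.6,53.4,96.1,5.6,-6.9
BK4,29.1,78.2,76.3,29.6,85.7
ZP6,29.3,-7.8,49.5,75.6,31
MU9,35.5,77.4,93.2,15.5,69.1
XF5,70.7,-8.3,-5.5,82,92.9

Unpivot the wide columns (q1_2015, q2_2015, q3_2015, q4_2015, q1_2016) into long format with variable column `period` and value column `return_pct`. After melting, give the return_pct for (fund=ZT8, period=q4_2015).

5.6

Unpivoting turns each (fund, wide-column) pair into one long row.
The wide cell at row ZT8, column q4_2015 holds 5.6, so the long row (ZT8, q4_2015) has return_pct=5.6.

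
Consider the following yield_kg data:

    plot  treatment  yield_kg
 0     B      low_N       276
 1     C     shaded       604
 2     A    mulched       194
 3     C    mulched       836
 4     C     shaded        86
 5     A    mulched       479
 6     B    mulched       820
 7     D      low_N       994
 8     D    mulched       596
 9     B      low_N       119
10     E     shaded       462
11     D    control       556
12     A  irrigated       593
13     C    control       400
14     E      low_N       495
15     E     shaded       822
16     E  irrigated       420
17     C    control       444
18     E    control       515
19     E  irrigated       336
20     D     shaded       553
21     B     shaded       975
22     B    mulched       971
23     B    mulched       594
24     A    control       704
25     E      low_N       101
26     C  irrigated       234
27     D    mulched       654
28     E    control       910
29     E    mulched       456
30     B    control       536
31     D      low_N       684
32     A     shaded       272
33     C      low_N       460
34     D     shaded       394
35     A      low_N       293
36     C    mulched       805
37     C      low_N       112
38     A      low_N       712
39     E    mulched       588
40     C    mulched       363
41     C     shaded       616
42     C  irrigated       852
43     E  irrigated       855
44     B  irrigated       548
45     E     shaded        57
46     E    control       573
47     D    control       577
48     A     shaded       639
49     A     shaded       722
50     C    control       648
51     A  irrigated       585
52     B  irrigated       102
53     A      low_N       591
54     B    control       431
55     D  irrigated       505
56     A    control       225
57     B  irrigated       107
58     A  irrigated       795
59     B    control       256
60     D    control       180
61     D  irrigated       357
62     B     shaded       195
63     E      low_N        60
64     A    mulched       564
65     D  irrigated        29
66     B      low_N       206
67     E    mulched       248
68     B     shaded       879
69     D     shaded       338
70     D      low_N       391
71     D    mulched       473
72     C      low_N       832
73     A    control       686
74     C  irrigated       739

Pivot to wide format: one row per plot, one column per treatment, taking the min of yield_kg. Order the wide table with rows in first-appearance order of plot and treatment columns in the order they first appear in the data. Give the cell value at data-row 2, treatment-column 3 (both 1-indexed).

With rows in first-appearance order of plot, row 2 is plot=C. treatment columns in first-appearance order: low_N, shaded, mulched, control, irrigated; column 3 is mulched.
Long rows with plot=C, treatment=mulched: min(836, 805, 363) = 363.

363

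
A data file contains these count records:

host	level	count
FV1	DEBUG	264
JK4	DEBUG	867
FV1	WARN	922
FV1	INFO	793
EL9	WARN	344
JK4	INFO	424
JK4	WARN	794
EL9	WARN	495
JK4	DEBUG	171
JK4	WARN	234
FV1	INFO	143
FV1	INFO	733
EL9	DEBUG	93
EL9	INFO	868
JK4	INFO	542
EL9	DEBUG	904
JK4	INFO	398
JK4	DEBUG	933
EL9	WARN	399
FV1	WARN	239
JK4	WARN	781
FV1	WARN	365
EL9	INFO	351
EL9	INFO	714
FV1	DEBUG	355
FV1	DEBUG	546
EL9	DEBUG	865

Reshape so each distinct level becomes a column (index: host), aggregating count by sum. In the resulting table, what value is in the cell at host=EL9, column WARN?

Rows with host=EL9 and level=WARN: count values are 344, 495, 399.
344 + 495 + 399 = 1238.

1238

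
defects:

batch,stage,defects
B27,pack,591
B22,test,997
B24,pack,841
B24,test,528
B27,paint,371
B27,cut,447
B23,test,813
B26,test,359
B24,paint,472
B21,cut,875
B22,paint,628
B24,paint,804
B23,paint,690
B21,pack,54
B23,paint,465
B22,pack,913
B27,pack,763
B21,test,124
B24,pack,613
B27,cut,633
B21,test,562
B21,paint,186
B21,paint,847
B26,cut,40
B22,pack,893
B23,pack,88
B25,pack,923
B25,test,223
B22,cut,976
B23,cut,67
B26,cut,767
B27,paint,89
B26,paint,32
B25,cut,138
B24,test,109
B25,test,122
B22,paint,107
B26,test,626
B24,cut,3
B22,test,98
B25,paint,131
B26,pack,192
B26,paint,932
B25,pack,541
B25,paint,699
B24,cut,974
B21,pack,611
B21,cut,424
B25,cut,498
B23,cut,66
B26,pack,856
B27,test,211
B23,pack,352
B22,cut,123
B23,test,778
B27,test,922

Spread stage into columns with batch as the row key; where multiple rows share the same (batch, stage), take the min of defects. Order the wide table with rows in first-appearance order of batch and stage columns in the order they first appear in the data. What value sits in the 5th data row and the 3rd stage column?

With rows in first-appearance order of batch, row 5 is batch=B26. stage columns in first-appearance order: pack, test, paint, cut; column 3 is paint.
Long rows with batch=B26, stage=paint: min(32, 932) = 32.

32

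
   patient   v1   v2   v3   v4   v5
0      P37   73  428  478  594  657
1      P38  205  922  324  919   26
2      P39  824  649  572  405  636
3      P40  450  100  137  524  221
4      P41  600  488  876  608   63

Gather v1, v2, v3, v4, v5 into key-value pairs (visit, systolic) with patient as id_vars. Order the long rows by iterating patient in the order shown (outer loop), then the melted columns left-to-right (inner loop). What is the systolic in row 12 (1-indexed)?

25 rows total (5 × 5). Row 12: index ⌊(12-1)/5⌋ = 2 into patient → P39; (12-1) mod 5 = 1 into the melted columns → v2.
So row 12 is (P39, v2, 649); systolic = 649.

649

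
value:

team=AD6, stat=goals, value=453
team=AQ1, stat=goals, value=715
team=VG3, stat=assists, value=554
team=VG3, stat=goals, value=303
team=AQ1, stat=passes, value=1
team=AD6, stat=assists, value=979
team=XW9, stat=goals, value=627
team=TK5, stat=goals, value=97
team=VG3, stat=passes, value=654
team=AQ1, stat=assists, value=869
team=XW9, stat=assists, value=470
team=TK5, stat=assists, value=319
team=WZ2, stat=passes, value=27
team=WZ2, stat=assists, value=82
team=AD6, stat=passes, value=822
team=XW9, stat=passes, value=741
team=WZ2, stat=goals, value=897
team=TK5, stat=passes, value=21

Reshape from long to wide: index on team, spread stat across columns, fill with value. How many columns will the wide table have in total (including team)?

4

1 column for team plus 3 distinct stat values → 4 columns.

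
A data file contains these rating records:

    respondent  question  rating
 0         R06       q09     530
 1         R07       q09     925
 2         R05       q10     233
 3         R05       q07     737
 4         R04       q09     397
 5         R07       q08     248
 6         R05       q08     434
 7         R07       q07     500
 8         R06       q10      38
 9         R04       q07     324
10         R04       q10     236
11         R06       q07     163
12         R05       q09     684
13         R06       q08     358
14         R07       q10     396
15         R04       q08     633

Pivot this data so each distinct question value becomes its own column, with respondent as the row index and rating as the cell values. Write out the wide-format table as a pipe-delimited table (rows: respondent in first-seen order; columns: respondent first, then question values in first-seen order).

| respondent | q09 | q10 | q07 | q08 |
| R06 | 530 | 38 | 163 | 358 |
| R07 | 925 | 396 | 500 | 248 |
| R05 | 684 | 233 | 737 | 434 |
| R04 | 397 | 236 | 324 | 633 |

Columns: respondent plus the 4 distinct question values (q09, q10, q07, q08).
For example, row R06 column q09 takes rating=530 from the long row (R06, q09).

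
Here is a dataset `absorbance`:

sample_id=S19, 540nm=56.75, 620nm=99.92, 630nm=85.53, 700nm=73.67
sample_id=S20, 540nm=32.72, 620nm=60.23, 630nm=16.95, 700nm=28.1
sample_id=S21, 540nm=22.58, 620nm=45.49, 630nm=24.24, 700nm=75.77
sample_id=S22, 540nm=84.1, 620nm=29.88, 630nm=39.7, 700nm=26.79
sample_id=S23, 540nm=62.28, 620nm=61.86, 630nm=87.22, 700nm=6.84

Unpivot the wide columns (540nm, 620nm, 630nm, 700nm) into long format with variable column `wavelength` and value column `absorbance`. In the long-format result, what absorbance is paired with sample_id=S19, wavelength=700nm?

73.67

Unpivoting turns each (sample_id, wide-column) pair into one long row.
The wide cell at row S19, column 700nm holds 73.67, so the long row (S19, 700nm) has absorbance=73.67.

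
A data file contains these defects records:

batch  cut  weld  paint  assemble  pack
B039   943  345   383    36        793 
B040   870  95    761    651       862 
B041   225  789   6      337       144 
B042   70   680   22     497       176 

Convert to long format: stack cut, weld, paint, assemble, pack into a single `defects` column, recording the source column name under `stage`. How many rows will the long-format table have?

20

4 batch values × 5 melted columns = 20 rows.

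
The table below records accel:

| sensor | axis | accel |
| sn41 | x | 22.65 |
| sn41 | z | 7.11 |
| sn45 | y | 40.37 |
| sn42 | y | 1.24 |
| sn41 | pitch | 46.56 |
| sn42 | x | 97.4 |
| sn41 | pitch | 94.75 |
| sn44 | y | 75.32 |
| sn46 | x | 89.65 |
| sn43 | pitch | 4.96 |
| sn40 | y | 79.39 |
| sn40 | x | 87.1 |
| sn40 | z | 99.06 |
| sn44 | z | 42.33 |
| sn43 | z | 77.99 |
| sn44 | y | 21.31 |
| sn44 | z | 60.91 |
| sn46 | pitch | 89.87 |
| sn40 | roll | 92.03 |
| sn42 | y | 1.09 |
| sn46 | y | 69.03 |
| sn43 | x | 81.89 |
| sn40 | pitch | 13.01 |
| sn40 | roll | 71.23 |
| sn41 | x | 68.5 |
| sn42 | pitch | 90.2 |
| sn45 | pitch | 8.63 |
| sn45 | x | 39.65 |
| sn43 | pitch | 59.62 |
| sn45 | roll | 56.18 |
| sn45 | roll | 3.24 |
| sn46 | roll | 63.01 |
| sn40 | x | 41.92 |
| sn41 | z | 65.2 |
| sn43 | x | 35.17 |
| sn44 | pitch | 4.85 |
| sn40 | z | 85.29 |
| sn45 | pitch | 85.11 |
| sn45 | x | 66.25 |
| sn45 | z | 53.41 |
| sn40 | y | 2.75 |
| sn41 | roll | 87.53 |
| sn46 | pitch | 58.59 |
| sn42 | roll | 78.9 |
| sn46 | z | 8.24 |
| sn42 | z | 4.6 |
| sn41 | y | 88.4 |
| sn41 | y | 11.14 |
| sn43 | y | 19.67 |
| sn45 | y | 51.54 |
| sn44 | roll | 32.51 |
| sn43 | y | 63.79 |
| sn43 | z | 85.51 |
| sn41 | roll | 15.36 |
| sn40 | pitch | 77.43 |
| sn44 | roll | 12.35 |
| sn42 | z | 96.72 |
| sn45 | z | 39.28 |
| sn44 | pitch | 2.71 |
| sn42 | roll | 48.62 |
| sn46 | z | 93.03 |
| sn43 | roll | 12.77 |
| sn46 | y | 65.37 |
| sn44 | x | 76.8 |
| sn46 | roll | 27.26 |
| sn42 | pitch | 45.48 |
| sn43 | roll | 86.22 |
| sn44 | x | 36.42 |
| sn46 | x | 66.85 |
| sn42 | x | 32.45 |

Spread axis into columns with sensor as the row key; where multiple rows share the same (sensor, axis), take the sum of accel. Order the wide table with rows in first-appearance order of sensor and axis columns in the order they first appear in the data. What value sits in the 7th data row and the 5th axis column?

163.26

With rows in first-appearance order of sensor, row 7 is sensor=sn40. axis columns in first-appearance order: x, z, y, pitch, roll; column 5 is roll.
Long rows with sensor=sn40, axis=roll: 92.03 + 71.23 = 163.26.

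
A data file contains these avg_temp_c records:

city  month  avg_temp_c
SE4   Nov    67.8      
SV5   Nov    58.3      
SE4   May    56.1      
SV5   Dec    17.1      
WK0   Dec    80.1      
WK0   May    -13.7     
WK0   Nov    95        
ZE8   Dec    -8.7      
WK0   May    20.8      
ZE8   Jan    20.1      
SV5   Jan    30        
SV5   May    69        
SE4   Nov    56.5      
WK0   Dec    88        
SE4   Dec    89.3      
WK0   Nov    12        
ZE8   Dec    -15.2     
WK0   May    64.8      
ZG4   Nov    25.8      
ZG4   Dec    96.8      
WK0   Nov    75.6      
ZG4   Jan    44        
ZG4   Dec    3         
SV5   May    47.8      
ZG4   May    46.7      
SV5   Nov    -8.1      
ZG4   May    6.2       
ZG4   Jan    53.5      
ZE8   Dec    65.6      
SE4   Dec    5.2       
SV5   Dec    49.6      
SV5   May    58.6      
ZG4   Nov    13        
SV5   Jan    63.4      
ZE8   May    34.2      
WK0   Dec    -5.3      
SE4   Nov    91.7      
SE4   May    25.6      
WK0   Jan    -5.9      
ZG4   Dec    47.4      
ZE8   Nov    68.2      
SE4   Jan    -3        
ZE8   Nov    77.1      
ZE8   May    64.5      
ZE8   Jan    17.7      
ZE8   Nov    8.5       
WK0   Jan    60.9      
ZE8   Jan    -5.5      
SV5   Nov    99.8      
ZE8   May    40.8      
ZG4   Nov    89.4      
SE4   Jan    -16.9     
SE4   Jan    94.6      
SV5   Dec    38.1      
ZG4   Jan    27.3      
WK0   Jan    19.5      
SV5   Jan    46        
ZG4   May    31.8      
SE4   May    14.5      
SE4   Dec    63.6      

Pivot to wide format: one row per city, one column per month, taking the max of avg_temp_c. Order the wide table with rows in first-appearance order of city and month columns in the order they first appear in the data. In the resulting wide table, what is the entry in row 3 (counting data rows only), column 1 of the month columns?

With rows in first-appearance order of city, row 3 is city=WK0. month columns in first-appearance order: Nov, May, Dec, Jan; column 1 is Nov.
Long rows with city=WK0, month=Nov: max(95, 12, 75.6) = 95.

95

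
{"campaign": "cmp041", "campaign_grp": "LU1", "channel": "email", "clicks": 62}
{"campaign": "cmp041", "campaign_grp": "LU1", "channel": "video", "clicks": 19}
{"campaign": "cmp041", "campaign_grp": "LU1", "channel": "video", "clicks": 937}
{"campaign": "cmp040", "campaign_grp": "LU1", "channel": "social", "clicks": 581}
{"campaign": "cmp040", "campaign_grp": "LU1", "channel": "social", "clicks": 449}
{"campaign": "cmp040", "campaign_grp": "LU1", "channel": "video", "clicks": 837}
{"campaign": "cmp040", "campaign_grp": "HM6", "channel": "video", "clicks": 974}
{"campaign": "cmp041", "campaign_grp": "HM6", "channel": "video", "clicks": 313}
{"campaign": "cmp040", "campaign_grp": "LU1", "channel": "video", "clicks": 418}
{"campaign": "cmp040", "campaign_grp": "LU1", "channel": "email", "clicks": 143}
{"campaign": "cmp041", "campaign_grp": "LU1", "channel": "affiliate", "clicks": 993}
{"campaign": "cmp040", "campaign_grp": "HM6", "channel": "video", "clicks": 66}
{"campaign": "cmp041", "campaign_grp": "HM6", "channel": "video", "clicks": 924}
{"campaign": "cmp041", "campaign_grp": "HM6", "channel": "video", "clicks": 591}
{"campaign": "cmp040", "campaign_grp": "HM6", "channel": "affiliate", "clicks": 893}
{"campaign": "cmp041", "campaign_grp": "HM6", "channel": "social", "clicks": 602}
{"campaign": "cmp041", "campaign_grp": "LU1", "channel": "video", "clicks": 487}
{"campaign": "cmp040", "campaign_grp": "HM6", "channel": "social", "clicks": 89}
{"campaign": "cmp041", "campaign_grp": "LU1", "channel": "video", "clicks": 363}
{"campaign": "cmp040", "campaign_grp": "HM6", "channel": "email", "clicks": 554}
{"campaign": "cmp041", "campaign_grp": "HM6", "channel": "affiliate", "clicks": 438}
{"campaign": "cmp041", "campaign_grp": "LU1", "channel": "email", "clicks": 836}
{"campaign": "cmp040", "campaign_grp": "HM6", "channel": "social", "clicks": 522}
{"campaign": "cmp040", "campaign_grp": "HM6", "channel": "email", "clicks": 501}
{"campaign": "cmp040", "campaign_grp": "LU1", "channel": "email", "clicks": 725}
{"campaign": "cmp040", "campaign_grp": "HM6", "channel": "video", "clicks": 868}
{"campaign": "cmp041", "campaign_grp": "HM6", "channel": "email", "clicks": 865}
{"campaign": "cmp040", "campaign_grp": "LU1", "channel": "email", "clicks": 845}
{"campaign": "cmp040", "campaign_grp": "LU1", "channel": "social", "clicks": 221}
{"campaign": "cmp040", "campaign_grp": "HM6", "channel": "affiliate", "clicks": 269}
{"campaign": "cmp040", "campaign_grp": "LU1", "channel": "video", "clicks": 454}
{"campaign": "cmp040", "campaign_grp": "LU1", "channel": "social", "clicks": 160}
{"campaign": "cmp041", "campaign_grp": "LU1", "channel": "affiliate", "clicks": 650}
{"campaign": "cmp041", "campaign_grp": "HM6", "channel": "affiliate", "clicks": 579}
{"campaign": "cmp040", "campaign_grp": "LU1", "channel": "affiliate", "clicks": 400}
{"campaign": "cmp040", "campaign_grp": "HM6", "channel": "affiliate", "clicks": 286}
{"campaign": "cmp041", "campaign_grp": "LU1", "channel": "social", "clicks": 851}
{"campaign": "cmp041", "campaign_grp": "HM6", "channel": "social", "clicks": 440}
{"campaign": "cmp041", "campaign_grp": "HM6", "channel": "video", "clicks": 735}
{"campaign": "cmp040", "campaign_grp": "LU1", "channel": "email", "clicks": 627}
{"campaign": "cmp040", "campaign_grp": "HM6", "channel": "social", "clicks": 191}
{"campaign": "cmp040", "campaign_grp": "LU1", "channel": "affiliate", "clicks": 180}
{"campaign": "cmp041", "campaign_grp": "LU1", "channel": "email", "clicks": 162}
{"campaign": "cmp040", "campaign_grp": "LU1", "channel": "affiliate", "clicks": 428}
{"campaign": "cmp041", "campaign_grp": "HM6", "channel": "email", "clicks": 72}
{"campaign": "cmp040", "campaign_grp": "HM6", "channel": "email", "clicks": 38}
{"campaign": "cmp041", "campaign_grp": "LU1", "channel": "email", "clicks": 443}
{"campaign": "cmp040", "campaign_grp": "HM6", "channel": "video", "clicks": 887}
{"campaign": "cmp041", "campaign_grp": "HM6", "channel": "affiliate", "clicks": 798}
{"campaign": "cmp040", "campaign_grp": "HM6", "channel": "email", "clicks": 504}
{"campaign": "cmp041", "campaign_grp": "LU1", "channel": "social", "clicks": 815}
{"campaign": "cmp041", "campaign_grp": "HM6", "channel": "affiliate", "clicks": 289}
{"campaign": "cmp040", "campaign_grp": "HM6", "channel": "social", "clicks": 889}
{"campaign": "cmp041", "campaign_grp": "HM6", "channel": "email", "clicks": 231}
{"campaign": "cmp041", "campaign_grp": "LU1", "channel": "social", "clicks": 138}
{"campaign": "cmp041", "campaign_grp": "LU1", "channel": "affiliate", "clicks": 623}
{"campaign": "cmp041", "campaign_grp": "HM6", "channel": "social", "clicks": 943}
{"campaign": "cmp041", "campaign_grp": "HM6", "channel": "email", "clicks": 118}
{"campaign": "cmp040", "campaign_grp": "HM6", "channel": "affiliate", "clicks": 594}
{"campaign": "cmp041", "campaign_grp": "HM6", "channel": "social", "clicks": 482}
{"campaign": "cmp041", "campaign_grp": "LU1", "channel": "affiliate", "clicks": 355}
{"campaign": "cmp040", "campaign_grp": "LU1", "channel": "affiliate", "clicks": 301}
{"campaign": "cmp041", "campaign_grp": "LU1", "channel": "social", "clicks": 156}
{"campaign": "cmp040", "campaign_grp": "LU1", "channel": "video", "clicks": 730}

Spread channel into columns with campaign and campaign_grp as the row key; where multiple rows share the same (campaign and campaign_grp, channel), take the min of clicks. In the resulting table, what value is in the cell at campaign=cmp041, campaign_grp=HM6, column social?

440

Rows with campaign=cmp041, campaign_grp=HM6 and channel=social: clicks values are 602, 440, 943, 482.
min(602, 440, 943, 482) = 440.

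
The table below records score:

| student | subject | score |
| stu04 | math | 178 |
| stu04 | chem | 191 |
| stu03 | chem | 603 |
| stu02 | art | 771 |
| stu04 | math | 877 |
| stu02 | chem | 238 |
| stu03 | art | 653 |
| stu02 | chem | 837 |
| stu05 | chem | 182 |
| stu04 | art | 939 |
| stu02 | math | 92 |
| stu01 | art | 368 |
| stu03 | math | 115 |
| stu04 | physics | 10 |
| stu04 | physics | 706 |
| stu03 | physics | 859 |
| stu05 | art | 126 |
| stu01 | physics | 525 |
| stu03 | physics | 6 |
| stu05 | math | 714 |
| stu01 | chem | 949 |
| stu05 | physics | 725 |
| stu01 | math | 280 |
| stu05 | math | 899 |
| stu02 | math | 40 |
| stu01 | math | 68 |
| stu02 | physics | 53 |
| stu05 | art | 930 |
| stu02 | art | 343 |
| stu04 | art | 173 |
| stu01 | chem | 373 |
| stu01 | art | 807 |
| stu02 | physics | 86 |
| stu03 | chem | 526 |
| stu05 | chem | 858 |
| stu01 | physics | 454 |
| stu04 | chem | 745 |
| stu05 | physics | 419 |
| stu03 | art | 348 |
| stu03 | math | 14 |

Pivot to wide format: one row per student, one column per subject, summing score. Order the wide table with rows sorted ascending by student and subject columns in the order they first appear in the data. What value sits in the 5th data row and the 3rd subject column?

With rows sorted ascending by student, row 5 is student=stu05. subject columns in first-appearance order: math, chem, art, physics; column 3 is art.
Long rows with student=stu05, subject=art: 126 + 930 = 1056.

1056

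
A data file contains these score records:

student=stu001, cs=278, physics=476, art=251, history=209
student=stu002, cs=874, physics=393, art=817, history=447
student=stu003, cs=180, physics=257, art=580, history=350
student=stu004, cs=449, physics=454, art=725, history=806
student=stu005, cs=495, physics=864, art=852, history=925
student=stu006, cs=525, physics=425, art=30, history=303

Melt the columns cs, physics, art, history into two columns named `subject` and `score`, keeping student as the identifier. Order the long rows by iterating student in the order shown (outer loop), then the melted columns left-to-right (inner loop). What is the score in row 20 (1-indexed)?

925

24 rows total (6 × 4). Row 20: index ⌊(20-1)/4⌋ = 4 into student → stu005; (20-1) mod 4 = 3 into the melted columns → history.
So row 20 is (stu005, history, 925); score = 925.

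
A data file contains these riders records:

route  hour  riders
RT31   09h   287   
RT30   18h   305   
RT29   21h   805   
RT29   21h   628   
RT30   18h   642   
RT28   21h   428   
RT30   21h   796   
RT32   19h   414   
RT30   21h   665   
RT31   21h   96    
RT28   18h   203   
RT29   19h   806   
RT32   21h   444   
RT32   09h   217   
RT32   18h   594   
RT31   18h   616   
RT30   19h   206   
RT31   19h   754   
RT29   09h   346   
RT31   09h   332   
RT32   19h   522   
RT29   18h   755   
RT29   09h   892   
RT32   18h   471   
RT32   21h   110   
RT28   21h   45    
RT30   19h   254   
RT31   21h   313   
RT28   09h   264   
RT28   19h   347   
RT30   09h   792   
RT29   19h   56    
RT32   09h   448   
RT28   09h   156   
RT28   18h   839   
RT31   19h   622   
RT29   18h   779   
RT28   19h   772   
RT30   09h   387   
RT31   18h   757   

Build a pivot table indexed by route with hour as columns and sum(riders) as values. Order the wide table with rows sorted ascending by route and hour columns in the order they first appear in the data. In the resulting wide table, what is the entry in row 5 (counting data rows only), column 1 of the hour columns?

665

With rows sorted ascending by route, row 5 is route=RT32. hour columns in first-appearance order: 09h, 18h, 21h, 19h; column 1 is 09h.
Long rows with route=RT32, hour=09h: 217 + 448 = 665.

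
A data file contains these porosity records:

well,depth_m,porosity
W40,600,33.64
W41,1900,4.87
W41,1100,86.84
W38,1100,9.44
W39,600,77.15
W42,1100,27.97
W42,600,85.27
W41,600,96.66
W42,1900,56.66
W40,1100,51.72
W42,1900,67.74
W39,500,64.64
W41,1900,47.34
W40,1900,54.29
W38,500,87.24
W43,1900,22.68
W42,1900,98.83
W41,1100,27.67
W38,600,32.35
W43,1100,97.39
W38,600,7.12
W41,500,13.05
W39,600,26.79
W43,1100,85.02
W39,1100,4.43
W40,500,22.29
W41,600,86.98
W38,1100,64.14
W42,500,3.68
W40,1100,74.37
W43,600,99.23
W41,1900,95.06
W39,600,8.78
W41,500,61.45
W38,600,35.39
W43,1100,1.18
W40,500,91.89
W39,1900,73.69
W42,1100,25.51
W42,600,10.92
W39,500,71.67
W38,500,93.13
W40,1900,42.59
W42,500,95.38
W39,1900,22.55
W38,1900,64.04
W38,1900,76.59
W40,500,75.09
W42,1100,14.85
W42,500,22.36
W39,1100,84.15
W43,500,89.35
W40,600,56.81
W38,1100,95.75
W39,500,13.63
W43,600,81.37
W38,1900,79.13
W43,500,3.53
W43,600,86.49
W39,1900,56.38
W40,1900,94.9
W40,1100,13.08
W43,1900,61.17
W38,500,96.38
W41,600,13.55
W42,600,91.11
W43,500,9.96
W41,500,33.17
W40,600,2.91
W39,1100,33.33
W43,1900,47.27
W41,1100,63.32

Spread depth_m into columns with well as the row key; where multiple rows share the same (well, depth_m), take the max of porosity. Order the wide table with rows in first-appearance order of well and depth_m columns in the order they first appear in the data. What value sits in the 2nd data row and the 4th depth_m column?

61.45

With rows in first-appearance order of well, row 2 is well=W41. depth_m columns in first-appearance order: 600, 1900, 1100, 500; column 4 is 500.
Long rows with well=W41, depth_m=500: max(13.05, 61.45, 33.17) = 61.45.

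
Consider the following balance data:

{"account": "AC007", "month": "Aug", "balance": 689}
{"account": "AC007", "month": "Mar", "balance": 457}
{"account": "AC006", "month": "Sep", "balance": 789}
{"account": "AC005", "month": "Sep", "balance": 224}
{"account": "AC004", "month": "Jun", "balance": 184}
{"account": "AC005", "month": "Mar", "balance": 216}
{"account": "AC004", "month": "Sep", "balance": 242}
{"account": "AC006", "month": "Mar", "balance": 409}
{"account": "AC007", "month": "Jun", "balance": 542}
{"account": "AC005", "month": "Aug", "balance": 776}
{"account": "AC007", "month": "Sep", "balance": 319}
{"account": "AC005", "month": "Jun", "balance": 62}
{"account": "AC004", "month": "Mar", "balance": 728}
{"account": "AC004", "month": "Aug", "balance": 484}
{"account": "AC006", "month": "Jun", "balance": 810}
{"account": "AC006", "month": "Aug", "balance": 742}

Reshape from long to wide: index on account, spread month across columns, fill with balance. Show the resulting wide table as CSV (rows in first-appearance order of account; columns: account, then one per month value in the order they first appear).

account,Aug,Mar,Sep,Jun
AC007,689,457,319,542
AC006,742,409,789,810
AC005,776,216,224,62
AC004,484,728,242,184

Columns: account plus the 4 distinct month values (Aug, Mar, Sep, Jun).
For example, row AC007 column Aug takes balance=689 from the long row (AC007, Aug).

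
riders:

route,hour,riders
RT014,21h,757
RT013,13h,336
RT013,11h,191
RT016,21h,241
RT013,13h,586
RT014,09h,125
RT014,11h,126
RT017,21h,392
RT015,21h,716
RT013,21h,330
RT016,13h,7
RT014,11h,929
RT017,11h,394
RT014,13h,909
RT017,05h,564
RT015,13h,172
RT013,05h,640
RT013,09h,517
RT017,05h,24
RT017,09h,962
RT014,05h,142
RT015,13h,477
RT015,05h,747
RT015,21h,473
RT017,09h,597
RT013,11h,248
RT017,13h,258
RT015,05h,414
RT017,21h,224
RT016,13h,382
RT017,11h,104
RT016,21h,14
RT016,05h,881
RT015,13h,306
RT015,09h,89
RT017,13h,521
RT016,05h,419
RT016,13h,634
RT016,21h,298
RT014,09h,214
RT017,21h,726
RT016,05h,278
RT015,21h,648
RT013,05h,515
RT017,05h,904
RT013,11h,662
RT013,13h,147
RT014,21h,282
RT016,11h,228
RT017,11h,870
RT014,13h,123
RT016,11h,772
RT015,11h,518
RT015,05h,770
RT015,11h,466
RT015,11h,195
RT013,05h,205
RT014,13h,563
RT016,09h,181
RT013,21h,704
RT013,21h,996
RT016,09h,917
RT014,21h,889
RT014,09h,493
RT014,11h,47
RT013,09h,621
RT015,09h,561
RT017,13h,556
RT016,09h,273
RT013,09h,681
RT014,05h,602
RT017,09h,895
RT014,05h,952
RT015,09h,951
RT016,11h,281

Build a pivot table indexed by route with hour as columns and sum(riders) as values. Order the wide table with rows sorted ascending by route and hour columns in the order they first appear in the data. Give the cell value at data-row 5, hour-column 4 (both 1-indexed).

With rows sorted ascending by route, row 5 is route=RT017. hour columns in first-appearance order: 21h, 13h, 11h, 09h, 05h; column 4 is 09h.
Long rows with route=RT017, hour=09h: 962 + 597 + 895 = 2454.

2454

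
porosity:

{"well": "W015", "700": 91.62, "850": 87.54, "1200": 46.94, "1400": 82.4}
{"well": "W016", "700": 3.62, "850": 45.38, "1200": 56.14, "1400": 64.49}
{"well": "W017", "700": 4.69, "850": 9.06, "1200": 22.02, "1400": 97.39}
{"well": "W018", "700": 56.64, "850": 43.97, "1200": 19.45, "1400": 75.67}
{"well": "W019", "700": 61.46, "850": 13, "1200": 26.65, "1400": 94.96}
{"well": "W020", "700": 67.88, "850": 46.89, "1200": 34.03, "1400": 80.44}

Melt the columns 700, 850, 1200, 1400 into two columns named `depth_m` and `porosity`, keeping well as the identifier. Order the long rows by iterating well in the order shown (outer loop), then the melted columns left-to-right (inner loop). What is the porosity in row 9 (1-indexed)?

4.69

24 rows total (6 × 4). Row 9: index ⌊(9-1)/4⌋ = 2 into well → W017; (9-1) mod 4 = 0 into the melted columns → 700.
So row 9 is (W017, 700, 4.69); porosity = 4.69.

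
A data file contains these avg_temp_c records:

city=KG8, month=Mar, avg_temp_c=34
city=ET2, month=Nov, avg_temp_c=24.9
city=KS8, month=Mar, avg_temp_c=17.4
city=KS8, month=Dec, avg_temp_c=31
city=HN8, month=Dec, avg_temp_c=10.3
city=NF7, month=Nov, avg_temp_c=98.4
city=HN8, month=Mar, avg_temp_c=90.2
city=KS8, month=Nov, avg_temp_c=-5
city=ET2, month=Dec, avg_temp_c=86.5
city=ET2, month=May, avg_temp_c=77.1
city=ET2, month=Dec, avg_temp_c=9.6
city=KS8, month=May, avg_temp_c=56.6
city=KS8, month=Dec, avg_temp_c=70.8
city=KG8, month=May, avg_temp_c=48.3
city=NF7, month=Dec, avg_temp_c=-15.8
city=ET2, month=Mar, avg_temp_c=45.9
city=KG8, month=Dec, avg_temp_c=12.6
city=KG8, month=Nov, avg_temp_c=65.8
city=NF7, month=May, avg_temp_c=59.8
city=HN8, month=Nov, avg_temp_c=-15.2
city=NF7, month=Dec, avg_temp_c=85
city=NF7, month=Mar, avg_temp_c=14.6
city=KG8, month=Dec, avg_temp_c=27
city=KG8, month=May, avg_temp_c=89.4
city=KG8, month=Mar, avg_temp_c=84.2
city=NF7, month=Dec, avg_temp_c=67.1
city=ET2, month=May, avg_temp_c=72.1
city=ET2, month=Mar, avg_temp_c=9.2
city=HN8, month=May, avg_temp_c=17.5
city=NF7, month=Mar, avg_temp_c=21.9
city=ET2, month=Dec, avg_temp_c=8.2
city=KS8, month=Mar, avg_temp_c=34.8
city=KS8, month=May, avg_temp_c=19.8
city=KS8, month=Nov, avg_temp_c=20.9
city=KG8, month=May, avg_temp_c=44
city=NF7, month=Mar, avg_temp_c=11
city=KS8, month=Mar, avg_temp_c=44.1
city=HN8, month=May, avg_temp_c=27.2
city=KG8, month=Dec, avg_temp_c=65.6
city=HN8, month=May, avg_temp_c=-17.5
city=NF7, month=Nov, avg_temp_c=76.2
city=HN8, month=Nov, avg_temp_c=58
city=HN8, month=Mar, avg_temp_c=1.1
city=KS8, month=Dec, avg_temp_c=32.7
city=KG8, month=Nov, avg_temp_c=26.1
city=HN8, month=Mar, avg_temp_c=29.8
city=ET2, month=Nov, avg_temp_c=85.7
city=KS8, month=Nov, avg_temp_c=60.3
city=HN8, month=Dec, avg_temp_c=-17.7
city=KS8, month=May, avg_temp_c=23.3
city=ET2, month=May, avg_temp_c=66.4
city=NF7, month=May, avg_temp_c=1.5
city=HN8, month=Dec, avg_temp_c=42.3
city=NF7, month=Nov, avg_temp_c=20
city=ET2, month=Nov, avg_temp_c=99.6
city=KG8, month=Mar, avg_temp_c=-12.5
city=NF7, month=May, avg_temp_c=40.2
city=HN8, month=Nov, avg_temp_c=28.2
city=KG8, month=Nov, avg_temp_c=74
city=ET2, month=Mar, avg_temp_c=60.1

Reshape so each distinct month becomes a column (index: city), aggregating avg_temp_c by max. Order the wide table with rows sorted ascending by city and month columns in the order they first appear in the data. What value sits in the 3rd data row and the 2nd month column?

With rows sorted ascending by city, row 3 is city=KG8. month columns in first-appearance order: Mar, Nov, Dec, May; column 2 is Nov.
Long rows with city=KG8, month=Nov: max(65.8, 26.1, 74) = 74.

74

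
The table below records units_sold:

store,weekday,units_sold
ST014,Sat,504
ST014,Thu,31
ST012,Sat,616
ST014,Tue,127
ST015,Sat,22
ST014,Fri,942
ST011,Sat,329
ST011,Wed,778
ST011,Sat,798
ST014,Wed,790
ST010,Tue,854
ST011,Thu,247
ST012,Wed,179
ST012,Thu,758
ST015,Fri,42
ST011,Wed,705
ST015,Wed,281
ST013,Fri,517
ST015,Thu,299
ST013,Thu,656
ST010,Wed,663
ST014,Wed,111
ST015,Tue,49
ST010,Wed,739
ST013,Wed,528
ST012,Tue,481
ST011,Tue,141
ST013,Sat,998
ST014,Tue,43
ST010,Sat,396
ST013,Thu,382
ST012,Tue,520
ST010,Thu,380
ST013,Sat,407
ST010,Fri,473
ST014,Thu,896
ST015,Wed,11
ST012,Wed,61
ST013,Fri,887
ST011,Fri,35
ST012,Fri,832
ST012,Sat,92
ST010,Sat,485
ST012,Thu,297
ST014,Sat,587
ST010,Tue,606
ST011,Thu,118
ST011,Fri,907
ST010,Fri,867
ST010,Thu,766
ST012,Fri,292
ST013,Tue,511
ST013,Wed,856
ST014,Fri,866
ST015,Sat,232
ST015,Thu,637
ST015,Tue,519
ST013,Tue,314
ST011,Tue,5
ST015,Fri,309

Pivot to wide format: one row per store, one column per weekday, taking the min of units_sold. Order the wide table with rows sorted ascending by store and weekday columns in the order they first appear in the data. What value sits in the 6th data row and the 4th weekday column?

With rows sorted ascending by store, row 6 is store=ST015. weekday columns in first-appearance order: Sat, Thu, Tue, Fri, Wed; column 4 is Fri.
Long rows with store=ST015, weekday=Fri: min(42, 309) = 42.

42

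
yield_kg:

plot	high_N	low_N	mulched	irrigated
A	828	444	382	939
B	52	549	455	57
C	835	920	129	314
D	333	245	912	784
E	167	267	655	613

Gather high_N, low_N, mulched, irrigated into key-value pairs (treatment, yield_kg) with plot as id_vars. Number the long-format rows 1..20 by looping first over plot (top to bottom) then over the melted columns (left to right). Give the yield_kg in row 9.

20 rows total (5 × 4). Row 9: index ⌊(9-1)/4⌋ = 2 into plot → C; (9-1) mod 4 = 0 into the melted columns → high_N.
So row 9 is (C, high_N, 835); yield_kg = 835.

835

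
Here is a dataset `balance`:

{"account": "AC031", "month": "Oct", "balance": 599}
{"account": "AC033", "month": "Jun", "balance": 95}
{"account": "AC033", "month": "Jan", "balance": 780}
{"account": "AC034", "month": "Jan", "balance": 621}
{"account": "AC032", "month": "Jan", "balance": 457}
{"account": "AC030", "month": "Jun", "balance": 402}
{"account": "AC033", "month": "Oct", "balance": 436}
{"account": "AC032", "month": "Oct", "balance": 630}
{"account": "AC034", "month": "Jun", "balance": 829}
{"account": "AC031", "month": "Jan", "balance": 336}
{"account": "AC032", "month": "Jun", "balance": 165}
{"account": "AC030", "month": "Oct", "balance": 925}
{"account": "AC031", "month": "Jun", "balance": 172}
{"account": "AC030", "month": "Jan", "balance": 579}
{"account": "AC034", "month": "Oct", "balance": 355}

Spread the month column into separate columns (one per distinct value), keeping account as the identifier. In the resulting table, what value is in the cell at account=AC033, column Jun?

Wide layout: rows indexed by account, columns are the 3 distinct month values (Oct, Jun, Jan).
Cell (account=AC033, month=Jun) draws from the long row where account=AC033 and month=Jun, which has balance=95.

95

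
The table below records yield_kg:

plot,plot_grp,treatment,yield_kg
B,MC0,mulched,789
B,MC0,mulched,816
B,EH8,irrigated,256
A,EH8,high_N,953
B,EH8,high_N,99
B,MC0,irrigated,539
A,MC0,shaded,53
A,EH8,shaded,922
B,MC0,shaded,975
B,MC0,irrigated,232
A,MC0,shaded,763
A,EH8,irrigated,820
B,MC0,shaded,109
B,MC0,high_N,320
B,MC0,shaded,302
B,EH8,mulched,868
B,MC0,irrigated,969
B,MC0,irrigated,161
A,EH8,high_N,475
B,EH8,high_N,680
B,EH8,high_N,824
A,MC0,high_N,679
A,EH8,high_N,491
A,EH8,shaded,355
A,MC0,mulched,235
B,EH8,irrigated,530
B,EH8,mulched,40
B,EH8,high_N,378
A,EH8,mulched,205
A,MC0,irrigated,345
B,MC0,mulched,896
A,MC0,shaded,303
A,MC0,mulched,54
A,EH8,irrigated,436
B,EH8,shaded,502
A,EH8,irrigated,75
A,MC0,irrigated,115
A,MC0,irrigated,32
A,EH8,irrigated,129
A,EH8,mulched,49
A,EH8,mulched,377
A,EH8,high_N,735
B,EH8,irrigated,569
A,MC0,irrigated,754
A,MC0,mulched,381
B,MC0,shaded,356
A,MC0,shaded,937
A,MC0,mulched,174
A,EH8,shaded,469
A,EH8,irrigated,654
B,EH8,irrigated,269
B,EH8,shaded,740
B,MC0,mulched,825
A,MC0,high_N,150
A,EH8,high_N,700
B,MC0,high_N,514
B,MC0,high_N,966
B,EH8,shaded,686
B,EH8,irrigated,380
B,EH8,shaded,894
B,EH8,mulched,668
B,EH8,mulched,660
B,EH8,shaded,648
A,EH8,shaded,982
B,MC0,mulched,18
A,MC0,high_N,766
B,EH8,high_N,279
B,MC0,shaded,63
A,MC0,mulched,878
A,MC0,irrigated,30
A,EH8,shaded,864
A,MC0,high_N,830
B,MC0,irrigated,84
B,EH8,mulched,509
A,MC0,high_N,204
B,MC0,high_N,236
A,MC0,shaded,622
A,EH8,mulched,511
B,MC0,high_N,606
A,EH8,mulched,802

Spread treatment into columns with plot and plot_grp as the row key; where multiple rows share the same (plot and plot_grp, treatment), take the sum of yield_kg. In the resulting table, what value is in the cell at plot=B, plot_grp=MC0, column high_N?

2642

Rows with plot=B, plot_grp=MC0 and treatment=high_N: yield_kg values are 320, 514, 966, 236, 606.
320 + 514 + 966 + 236 + 606 = 2642.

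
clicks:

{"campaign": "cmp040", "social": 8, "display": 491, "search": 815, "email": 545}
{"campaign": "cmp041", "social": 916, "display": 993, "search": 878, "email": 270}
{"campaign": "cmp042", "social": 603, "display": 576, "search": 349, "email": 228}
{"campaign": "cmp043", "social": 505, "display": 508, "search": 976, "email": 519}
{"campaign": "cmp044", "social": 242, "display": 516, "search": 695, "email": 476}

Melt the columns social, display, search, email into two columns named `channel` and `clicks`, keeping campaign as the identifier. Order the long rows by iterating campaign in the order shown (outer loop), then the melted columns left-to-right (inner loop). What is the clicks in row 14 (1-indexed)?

20 rows total (5 × 4). Row 14: index ⌊(14-1)/4⌋ = 3 into campaign → cmp043; (14-1) mod 4 = 1 into the melted columns → display.
So row 14 is (cmp043, display, 508); clicks = 508.

508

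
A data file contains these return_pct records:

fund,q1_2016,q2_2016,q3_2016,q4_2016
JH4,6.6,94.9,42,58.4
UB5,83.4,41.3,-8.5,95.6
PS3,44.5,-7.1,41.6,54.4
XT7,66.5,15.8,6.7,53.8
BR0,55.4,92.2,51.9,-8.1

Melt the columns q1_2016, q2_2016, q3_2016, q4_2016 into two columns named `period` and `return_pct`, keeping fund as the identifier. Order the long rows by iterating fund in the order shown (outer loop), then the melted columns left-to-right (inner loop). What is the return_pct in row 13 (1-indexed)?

20 rows total (5 × 4). Row 13: index ⌊(13-1)/4⌋ = 3 into fund → XT7; (13-1) mod 4 = 0 into the melted columns → q1_2016.
So row 13 is (XT7, q1_2016, 66.5); return_pct = 66.5.

66.5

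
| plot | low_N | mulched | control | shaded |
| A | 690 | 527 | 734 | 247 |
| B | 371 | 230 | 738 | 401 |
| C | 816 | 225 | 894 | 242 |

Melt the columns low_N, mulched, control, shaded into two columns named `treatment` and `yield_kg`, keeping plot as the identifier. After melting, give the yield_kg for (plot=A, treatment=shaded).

247

Unpivoting turns each (plot, wide-column) pair into one long row.
The wide cell at row A, column shaded holds 247, so the long row (A, shaded) has yield_kg=247.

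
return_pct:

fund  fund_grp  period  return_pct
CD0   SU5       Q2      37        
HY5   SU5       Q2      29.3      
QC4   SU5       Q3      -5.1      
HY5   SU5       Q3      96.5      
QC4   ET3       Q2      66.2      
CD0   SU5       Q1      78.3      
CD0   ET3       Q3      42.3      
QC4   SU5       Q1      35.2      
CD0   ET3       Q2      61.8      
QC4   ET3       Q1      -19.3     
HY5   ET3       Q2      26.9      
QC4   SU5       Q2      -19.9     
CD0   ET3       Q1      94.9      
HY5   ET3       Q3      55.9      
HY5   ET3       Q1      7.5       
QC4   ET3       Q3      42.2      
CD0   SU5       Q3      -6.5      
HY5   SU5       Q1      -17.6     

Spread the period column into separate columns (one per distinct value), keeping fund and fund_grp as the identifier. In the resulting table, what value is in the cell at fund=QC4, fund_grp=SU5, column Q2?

Wide layout: rows indexed by fund and fund_grp, columns are the 3 distinct period values (Q2, Q3, Q1).
Cell (fund=QC4, fund_grp=SU5, period=Q2) draws from the long row where fund=QC4, fund_grp=SU5 and period=Q2, which has return_pct=-19.9.

-19.9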